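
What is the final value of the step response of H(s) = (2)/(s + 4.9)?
FVT: lim_{t→∞} y(t) = lim_{s→0} s*Y(s) where Y(s) = H(s)/s.
= lim_{s→0} H(s) = H(0) = num(0)/den(0) = 2/4.9 = 0.4082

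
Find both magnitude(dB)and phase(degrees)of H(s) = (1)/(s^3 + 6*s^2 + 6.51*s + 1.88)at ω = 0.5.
Substitute s = j*0.5: H(j0.5) = 0.0382244 - 0.314848j.
|H| = 20*log₁₀(sqrt(Re²+Im²)) = -9.97 dB.
∠H = atan2(Im, Re) = -83.08°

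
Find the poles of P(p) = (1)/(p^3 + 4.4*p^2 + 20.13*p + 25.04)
Set denominator = 0: p^3 + 4.4*p^2 + 20.13*p + 25.04 = (p + 1.6)(p^2 + 2.8*p + 15.65) = 0 → Poles: -1.4 + 3.7j, -1.4 - 3.7j, -1.6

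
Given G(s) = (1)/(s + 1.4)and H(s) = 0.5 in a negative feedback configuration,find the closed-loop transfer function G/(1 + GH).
Closed-loop T = G/(1+GH).
Numerator: G_num * H_den = 1.
Denominator: G_den * H_den + G_num * H_num = (s + 1.4) + (0.5) = s + 1.9.
T(s) = (1)/(s + 1.9)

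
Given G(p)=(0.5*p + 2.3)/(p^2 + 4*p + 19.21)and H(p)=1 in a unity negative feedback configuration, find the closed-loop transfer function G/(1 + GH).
Closed-loop T = G/(1+GH).
Numerator: G_num * H_den = 0.5*p + 2.3.
Denominator: G_den * H_den + G_num * H_num = (p^2 + 4*p + 19.21) + (0.5*p + 2.3) = p^2 + 4.5*p + 21.51.
T(p) = (0.5*p + 2.3)/(p^2 + 4.5*p + 21.51)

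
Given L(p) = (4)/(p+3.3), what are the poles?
Set denominator = 0: p + 3.3 = 0 → Poles: -3.3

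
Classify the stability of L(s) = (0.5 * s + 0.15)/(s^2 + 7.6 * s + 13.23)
Denominator: s^2 + 7.6*s + 13.23 = (s + 4.9)(s + 2.7). Poles: -2.7, -4.9. Stable (all poles in LHP)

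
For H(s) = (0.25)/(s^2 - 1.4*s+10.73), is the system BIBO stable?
Denominator: s^2 - 1.4*s + 10.73. Poles: 0.7 + 3.2j, 0.7 - 3.2j. All Re(p)<0: No (unstable)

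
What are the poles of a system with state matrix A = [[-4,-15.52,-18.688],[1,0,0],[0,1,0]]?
Eigenvalues solve det(λI - A) = 0.
Characteristic polynomial: λ^3 + 4*λ^2 + 15.52*λ + 18.688 = 0.
Factor: (λ + 1.6)(λ^2 + 2.4*λ + 11.68) = 0.
Roots: -1.2 + 3.2j, -1.2 - 3.2j, -1.6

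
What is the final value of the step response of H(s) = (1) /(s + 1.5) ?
FVT: lim_{t→∞} y(t) = lim_{s→0} s*Y(s) where Y(s) = H(s)/s.
= lim_{s→0} H(s) = H(0) = num(0)/den(0) = 1/1.5 = 0.6667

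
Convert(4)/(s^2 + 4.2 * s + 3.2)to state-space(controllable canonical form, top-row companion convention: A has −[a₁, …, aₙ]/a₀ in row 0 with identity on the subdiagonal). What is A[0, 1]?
Reachable canonical form for den = s^2 + 4.2*s + 3.2: top row of A = -[a₁,a₂,...,aₙ]/a₀, ones on the subdiagonal, zeros elsewhere.
A = [[-4.2, -3.2], [1, 0]].
A[0,1] = -3.2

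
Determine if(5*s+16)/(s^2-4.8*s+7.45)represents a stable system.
Denominator: s^2 - 4.8*s + 7.45. Poles: 2.4 + 1.3j, 2.4 - 1.3j. All Re(p)<0: No (unstable)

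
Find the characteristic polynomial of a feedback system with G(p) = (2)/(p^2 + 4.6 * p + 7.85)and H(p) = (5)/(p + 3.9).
Characteristic poly = G_den * H_den + G_num * H_num = (p^3 + 8.5*p^2 + 25.79*p + 30.615) + (10) = p^3 + 8.5*p^2 + 25.79*p + 40.615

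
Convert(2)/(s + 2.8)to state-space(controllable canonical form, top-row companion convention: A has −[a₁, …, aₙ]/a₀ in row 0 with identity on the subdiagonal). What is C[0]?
Reachable canonical form: C = numerator coefficients (right-aligned, zero-padded to length n).
num = 2, C = [[2]].
C[0] = 2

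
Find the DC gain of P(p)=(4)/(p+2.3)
DC gain = P(0) = num(0)/den(0) = 4/2.3 = 1.739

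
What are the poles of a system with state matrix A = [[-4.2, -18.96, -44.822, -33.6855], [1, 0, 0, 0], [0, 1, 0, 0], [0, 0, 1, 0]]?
Eigenvalues solve det(λI - A) = 0.
Characteristic polynomial: λ^4 + 4.2*λ^3 + 18.96*λ^2 + 44.822*λ + 33.6855 = 0.
Factor: (λ + 1.7)(λ + 1.5)(λ^2 + λ + 13.21) = 0.
Roots: -0.5 + 3.6j, -0.5 - 3.6j, -1.5, -1.7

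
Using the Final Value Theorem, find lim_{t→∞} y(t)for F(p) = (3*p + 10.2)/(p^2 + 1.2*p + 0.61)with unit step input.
FVT: lim_{t→∞} y(t) = lim_{p→0} p*Y(p) where Y(p) = F(p)/p.
= lim_{p→0} F(p) = F(0) = num(0)/den(0) = 10.2/0.61 = 16.72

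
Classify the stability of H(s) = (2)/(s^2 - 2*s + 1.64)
Denominator: s^2 - 2*s + 1.64. Poles: 1 + 0.8j, 1 - 0.8j. Unstable (2 pole(s) in RHP)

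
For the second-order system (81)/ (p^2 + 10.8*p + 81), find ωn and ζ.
Standard form: ωn²/(p²+2ζωn·p+ωn²).
const=81=ωn² → ωn=9, p coeff=10.8=2ζωn → ζ=0.6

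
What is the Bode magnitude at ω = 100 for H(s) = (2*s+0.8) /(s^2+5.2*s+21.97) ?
Substitute s = j*100: H(j100) = 0.000961797 - 0.0199939j.
|H(j100)| = sqrt(Re² + Im²) = 0.02002.
20*log₁₀(0.02002) = -33.97 dB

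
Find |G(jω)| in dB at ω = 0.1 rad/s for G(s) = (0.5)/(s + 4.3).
Substitute s = j*0.1: G(j0.1) = 0.116216 - 0.0027027j.
|G(j0.1)| = sqrt(Re² + Im²) = 0.1162.
20*log₁₀(0.1162) = -18.69 dB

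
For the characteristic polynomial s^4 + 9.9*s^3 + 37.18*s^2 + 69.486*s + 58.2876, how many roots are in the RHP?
s^4 + 9.9*s^3 + 37.18*s^2 + 69.486*s + 58.2876 = (s + 4.2)(s + 2.7)(s^2 + 3*s + 5.14). Poles: -1.5 + 1.7j, -1.5 - 1.7j, -2.7, -4.2. RHP poles (Re>0): 0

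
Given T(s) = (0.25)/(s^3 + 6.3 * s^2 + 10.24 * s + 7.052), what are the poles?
Set denominator = 0: s^3 + 6.3*s^2 + 10.24*s + 7.052 = (s + 4.3)(s^2 + 2*s + 1.64) = 0 → Poles: -1 + 0.8j, -1 - 0.8j, -4.3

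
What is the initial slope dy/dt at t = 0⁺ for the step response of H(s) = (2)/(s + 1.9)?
IVT: y'(0⁺) = lim_{s→∞} s²·Y(s) = lim_{s→∞} s·H(s).
deg(num) = 0, deg(den) = 1, relative degree = 1, so s·H(s) → (leading num)/(leading den) = 2/1 = 2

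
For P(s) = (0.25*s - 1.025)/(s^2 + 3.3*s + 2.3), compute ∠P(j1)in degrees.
Substitute s = j*1: P(j1) = -0.0403418 + 0.294714j.
∠P(j1) = atan2(Im, Re) = atan2(0.294714, -0.0403418) = 97.79°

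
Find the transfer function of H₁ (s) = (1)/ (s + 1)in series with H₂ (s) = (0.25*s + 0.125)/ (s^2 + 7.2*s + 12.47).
Series: H = H₁ · H₂ = (n₁·n₂)/(d₁·d₂).
Num: n₁·n₂ = 0.25*s + 0.125. Den: d₁·d₂ = s^3 + 8.2*s^2 + 19.67*s + 12.47.
H(s) = (0.25*s + 0.125)/(s^3 + 8.2*s^2 + 19.67*s + 12.47)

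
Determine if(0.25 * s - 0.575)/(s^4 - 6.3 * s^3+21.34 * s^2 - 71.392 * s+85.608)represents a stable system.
Denominator: s^4 - 6.3*s^3 + 21.34*s^2 - 71.392*s + 85.608 = (s - 1.8)(s - 4.1)(s^2 - 0.4*s + 11.6). Poles: 0.2 + 3.4j, 0.2 - 3.4j, 1.8, 4.1. All Re(p)<0: No (unstable)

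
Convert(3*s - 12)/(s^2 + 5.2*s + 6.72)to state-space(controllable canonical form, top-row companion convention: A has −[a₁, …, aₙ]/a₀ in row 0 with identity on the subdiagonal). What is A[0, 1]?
Reachable canonical form for den = s^2 + 5.2*s + 6.72: top row of A = -[a₁,a₂,...,aₙ]/a₀, ones on the subdiagonal, zeros elsewhere.
A = [[-5.2, -6.72], [1, 0]].
A[0,1] = -6.72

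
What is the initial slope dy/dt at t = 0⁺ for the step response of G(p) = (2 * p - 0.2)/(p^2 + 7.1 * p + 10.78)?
IVT: y'(0⁺) = lim_{p→∞} p²·Y(p) = lim_{p→∞} p·G(p).
deg(num) = 1, deg(den) = 2, relative degree = 1, so p·G(p) → (leading num)/(leading den) = 2/1 = 2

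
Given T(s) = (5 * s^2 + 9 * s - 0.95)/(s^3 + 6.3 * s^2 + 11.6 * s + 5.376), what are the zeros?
Set numerator = 0: 5*s^2 + 9*s - 0.95 = 5*(s - 0.1)(s + 1.9) = 0 → Zeros: -1.9, 0.1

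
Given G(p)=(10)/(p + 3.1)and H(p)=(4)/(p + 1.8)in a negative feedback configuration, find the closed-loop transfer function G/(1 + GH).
Closed-loop T = G/(1+GH).
Numerator: G_num * H_den = 10*p + 18.
Denominator: G_den * H_den + G_num * H_num = (p^2 + 4.9*p + 5.58) + (40) = p^2 + 4.9*p + 45.58.
T(p) = (10*p + 18)/(p^2 + 4.9*p + 45.58)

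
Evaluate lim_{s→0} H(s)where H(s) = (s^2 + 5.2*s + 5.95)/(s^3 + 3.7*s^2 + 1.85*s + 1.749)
DC gain = H(0) = num(0)/den(0) = 5.95/1.749 = 3.402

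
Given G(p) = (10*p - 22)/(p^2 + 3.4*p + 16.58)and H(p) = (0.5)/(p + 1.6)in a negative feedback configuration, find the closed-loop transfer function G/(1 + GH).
Closed-loop T = G/(1+GH).
Numerator: G_num * H_den = 10*p^2 - 6*p - 35.2.
Denominator: G_den * H_den + G_num * H_num = (p^3 + 5*p^2 + 22.02*p + 26.528) + (5*p - 11) = p^3 + 5*p^2 + 27.02*p + 15.528.
T(p) = (10*p^2 - 6*p - 35.2)/(p^3 + 5*p^2 + 27.02*p + 15.528)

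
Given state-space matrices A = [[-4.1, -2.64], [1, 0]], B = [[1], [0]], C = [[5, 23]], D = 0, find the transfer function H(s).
H(s) = C(sI - A)⁻¹B + D.
Characteristic polynomial det(sI - A) = s^2 + 4.1*s + 2.64.
Numerator from C·adj(sI-A)·B + D·det(sI-A) = 5*s + 23.
H(s) = (5*s + 23)/(s^2 + 4.1*s + 2.64)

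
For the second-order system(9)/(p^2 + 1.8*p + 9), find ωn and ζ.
Standard form: ωn²/(p²+2ζωn·p+ωn²).
const=9=ωn² → ωn=3, p coeff=1.8=2ζωn → ζ=0.3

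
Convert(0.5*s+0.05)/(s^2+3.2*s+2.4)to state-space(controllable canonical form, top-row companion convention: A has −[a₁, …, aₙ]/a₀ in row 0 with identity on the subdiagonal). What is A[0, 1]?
Reachable canonical form for den = s^2 + 3.2*s + 2.4: top row of A = -[a₁,a₂,...,aₙ]/a₀, ones on the subdiagonal, zeros elsewhere.
A = [[-3.2, -2.4], [1, 0]].
A[0,1] = -2.4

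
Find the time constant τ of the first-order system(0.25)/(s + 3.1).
First-order system: τ = -1/pole. Pole = -3.1. τ = -1/(-3.1) = 0.3226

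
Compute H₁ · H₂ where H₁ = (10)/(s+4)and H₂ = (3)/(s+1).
Series: H = H₁ · H₂ = (n₁·n₂)/(d₁·d₂).
Num: n₁·n₂ = 30. Den: d₁·d₂ = s^2 + 5*s + 4.
H(s) = (30)/(s^2 + 5*s + 4)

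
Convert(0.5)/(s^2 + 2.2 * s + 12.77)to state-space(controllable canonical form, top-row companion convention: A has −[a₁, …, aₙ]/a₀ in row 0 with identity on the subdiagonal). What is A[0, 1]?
Reachable canonical form for den = s^2 + 2.2*s + 12.77: top row of A = -[a₁,a₂,...,aₙ]/a₀, ones on the subdiagonal, zeros elsewhere.
A = [[-2.2, -12.77], [1, 0]].
A[0,1] = -12.77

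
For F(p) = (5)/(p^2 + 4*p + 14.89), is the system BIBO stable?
Denominator: p^2 + 4*p + 14.89. Poles: -2 + 3.3j, -2 - 3.3j. All Re(p)<0: Yes (stable)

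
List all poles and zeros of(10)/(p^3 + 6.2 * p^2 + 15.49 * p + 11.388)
Set denominator = 0: p^3 + 6.2*p^2 + 15.49*p + 11.388 = (p + 1.2)(p^2 + 5*p + 9.49) = 0 → Poles: -1.2, -2.5 + 1.8j, -2.5 - 1.8j
Numerator is a nonzero constant (10) → Zeros: none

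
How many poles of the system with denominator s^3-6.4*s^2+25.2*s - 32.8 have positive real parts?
s^3 - 6.4*s^2 + 25.2*s - 32.8 = (s - 2)(s^2 - 4.4*s + 16.4). Poles: 2, 2.2 + 3.4j, 2.2 - 3.4j. RHP poles (Re>0): 3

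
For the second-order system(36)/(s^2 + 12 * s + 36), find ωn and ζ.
Standard form: ωn²/(s²+2ζωn·s+ωn²).
const=36=ωn² → ωn=6, s coeff=12=2ζωn → ζ=1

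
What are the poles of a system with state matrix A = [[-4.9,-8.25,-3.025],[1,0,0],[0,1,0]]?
Eigenvalues solve det(λI - A) = 0.
Characteristic polynomial: λ^3 + 4.9*λ^2 + 8.25*λ + 3.025 = 0.
Factor: (λ + 0.5)(λ^2 + 4.4*λ + 6.05) = 0.
Roots: -0.5, -2.2 + 1.1j, -2.2 - 1.1j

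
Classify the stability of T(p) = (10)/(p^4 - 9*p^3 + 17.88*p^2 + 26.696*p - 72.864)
Denominator: p^4 - 9*p^3 + 17.88*p^2 + 26.696*p - 72.864 = (p - 2.2)(p - 4)(p - 4.6)(p + 1.8). Poles: -1.8, 2.2, 4, 4.6. Unstable (3 pole(s) in RHP)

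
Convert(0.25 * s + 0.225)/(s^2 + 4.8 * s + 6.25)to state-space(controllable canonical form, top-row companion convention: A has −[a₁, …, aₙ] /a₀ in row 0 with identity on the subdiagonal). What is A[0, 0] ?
Reachable canonical form for den = s^2 + 4.8*s + 6.25: top row of A = -[a₁,a₂,...,aₙ]/a₀, ones on the subdiagonal, zeros elsewhere.
A = [[-4.8, -6.25], [1, 0]].
A[0,0] = -4.8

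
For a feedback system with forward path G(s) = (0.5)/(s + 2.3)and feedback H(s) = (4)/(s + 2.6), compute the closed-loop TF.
Closed-loop T = G/(1+GH).
Numerator: G_num * H_den = 0.5*s + 1.3.
Denominator: G_den * H_den + G_num * H_num = (s^2 + 4.9*s + 5.98) + (2) = s^2 + 4.9*s + 7.98.
T(s) = (0.5*s + 1.3)/(s^2 + 4.9*s + 7.98)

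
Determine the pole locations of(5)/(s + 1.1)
Set denominator = 0: s + 1.1 = 0 → Poles: -1.1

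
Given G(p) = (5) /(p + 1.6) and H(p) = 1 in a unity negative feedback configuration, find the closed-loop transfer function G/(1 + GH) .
Closed-loop T = G/(1+GH).
Numerator: G_num * H_den = 5.
Denominator: G_den * H_den + G_num * H_num = (p + 1.6) + (5) = p + 6.6.
T(p) = (5)/(p + 6.6)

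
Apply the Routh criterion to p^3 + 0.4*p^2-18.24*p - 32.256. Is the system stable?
Routh array:
p^3: [1, -18.24]; p^2: [0.4, -32.256]; p^1: [62.4]; p^0: [-32.256]
First column: [1, 0.4, 62.4, -32.256]. Sign changes = 1.
No, unstable (1 RHP root(s))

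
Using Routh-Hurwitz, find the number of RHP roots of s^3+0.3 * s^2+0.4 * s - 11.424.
Routh array:
s^3: [1, 0.4]; s^2: [0.3, -11.424]; s^1: [38.48]; s^0: [-11.424]
First column: [1, 0.3, 38.48, -11.424]. Sign changes = RHP roots = 1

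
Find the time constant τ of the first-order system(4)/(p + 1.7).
First-order system: τ = -1/pole. Pole = -1.7. τ = -1/(-1.7) = 0.5882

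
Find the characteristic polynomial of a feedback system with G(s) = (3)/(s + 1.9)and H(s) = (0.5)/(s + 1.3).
Characteristic poly = G_den * H_den + G_num * H_num = (s^2 + 3.2*s + 2.47) + (1.5) = s^2 + 3.2*s + 3.97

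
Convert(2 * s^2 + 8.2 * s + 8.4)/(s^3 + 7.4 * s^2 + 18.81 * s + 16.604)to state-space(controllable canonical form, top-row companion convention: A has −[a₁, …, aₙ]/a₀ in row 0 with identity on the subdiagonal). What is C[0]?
Reachable canonical form: C = numerator coefficients (right-aligned, zero-padded to length n).
num = 2*s^2 + 8.2*s + 8.4, C = [[2, 8.2, 8.4]].
C[0] = 2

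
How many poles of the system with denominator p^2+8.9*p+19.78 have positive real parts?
p^2 + 8.9*p + 19.78 = (p + 4.6)(p + 4.3). Poles: -4.3, -4.6. RHP poles (Re>0): 0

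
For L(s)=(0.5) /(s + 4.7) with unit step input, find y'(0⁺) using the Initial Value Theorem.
IVT: y'(0⁺) = lim_{s→∞} s²·Y(s) = lim_{s→∞} s·L(s).
deg(num) = 0, deg(den) = 1, relative degree = 1, so s·L(s) → (leading num)/(leading den) = 0.5/1 = 0.5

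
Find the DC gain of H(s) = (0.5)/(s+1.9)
DC gain = H(0) = num(0)/den(0) = 0.5/1.9 = 0.2632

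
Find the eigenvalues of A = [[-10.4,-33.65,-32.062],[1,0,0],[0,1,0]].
Eigenvalues solve det(λI - A) = 0.
Characteristic polynomial: λ^3 + 10.4*λ^2 + 33.65*λ + 32.062 = 0.
Factor: (λ + 4.6)(λ + 1.7)(λ + 4.1) = 0.
Roots: -1.7, -4.1, -4.6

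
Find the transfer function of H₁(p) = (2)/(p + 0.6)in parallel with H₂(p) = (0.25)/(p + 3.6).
Parallel: H = H₁ + H₂ = (n₁·d₂ + n₂·d₁)/(d₁·d₂).
n₁·d₂ = 2*p + 7.2. n₂·d₁ = 0.25*p + 0.15. Sum = 2.25*p + 7.35. d₁·d₂ = p^2 + 4.2*p + 2.16.
H(p) = (2.25*p + 7.35)/(p^2 + 4.2*p + 2.16)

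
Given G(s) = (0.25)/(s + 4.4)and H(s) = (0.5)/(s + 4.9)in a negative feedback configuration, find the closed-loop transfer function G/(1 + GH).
Closed-loop T = G/(1+GH).
Numerator: G_num * H_den = 0.25*s + 1.225.
Denominator: G_den * H_den + G_num * H_num = (s^2 + 9.3*s + 21.56) + (0.125) = s^2 + 9.3*s + 21.685.
T(s) = (0.25*s + 1.225)/(s^2 + 9.3*s + 21.685)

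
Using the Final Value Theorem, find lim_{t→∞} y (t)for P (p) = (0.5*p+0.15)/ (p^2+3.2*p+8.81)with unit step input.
FVT: lim_{t→∞} y(t) = lim_{p→0} p*Y(p) where Y(p) = P(p)/p.
= lim_{p→0} P(p) = P(0) = num(0)/den(0) = 0.15/8.81 = 0.01703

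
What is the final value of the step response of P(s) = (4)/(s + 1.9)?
FVT: lim_{t→∞} y(t) = lim_{s→0} s*Y(s) where Y(s) = P(s)/s.
= lim_{s→0} P(s) = P(0) = num(0)/den(0) = 4/1.9 = 2.105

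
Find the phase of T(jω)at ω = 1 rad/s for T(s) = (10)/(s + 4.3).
Substitute s = j*1: T(j1) = 2.20626 - 0.513084j.
∠T(j1) = atan2(Im, Re) = atan2(-0.513084, 2.20626) = -13.09°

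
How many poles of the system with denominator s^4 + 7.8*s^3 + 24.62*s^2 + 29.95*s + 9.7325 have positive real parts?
s^4 + 7.8*s^3 + 24.62*s^2 + 29.95*s + 9.7325 = (s + 0.5)(s + 1.7)(s^2 + 5.6*s + 11.45). Poles: -0.5, -1.7, -2.8 + 1.9j, -2.8 - 1.9j. RHP poles (Re>0): 0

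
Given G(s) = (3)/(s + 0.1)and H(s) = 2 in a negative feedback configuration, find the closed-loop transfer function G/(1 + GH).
Closed-loop T = G/(1+GH).
Numerator: G_num * H_den = 3.
Denominator: G_den * H_den + G_num * H_num = (s + 0.1) + (6) = s + 6.1.
T(s) = (3)/(s + 6.1)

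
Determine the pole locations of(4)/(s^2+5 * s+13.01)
Set denominator = 0: s^2 + 5*s + 13.01 = 0 → Poles: -2.5 + 2.6j, -2.5 - 2.6j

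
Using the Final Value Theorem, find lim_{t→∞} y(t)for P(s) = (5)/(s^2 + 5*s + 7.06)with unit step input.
FVT: lim_{t→∞} y(t) = lim_{s→0} s*Y(s) where Y(s) = P(s)/s.
= lim_{s→0} P(s) = P(0) = num(0)/den(0) = 5/7.06 = 0.7082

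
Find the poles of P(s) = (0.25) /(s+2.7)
Set denominator = 0: s + 2.7 = 0 → Poles: -2.7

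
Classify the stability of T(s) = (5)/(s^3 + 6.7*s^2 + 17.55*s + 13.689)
Denominator: s^3 + 6.7*s^2 + 17.55*s + 13.689 = (s + 1.3)(s^2 + 5.4*s + 10.53). Poles: -1.3, -2.7 + 1.8j, -2.7 - 1.8j. Stable (all poles in LHP)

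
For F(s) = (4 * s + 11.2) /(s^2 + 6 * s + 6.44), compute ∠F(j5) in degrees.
Substitute s = j*5: F(j5) = 0.315095 - 0.568272j.
∠F(j5) = atan2(Im, Re) = atan2(-0.568272, 0.315095) = -60.99°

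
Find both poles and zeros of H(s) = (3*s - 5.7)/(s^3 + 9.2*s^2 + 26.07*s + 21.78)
Set denominator = 0: s^3 + 9.2*s^2 + 26.07*s + 21.78 = (s + 1.5)(s + 4.4)(s + 3.3) = 0 → Poles: -1.5, -3.3, -4.4
Set numerator = 0: 3*s - 5.7 = 0 → Zeros: 1.9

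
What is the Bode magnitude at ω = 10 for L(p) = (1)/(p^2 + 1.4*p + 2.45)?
Substitute p = j*10: L(j10) = -0.0100443 - 0.00144152j.
|L(j10)| = sqrt(Re² + Im²) = 0.01015.
20*log₁₀(0.01015) = -39.87 dB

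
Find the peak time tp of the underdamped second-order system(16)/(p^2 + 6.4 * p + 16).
Standard form: ωn²/(p²+2ζωn·p+ωn²) → ωn = 4, ζ = 0.8.
ωd = ωn·√(1-ζ²) = 4·√(1-0.8²) = 2.4.
tp = π/ωd = π/2.4 = 1.309 s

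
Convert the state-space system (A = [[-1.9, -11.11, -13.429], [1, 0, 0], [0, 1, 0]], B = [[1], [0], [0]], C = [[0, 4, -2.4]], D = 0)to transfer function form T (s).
T(s) = C(sI - A)⁻¹B + D.
Characteristic polynomial det(sI - A) = s^3 + 1.9*s^2 + 11.11*s + 13.429.
Numerator from C·adj(sI-A)·B + D·det(sI-A) = 4*s - 2.4.
T(s) = (4*s - 2.4)/(s^3 + 1.9*s^2 + 11.11*s + 13.429)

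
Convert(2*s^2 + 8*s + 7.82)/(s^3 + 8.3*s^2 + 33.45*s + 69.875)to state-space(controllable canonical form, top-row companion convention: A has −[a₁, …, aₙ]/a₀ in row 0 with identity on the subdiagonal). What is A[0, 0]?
Reachable canonical form for den = s^3 + 8.3*s^2 + 33.45*s + 69.875: top row of A = -[a₁,a₂,...,aₙ]/a₀, ones on the subdiagonal, zeros elsewhere.
A = [[-8.3, -33.45, -69.875], [1, 0, 0], [0, 1, 0]].
A[0,0] = -8.3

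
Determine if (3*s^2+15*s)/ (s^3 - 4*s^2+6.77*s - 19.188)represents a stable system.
Denominator: s^3 - 4*s^2 + 6.77*s - 19.188 = (s - 3.6)(s^2 - 0.4*s + 5.33). Poles: 0.2 + 2.3j, 0.2 - 2.3j, 3.6. All Re(p)<0: No (unstable)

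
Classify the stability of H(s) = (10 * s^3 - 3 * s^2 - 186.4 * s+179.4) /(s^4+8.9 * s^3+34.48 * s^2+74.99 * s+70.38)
Denominator: s^4 + 8.9*s^3 + 34.48*s^2 + 74.99*s + 70.38 = (s + 2.3)(s + 3.6)(s^2 + 3*s + 8.5). Poles: -1.5 + 2.5j, -1.5 - 2.5j, -2.3, -3.6. Stable (all poles in LHP)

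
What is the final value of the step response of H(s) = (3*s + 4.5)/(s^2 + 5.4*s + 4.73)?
FVT: lim_{t→∞} y(t) = lim_{s→0} s*Y(s) where Y(s) = H(s)/s.
= lim_{s→0} H(s) = H(0) = num(0)/den(0) = 4.5/4.73 = 0.9514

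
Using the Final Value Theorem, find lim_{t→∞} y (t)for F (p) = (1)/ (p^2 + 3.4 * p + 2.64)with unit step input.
FVT: lim_{t→∞} y(t) = lim_{p→0} p*Y(p) where Y(p) = F(p)/p.
= lim_{p→0} F(p) = F(0) = num(0)/den(0) = 1/2.64 = 0.3788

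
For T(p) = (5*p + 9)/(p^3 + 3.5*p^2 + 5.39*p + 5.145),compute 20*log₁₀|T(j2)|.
Substitute p = j*2: T(j2) = -0.602454 - 1.31844j.
|T(j2)| = sqrt(Re² + Im²) = 1.45.
20*log₁₀(1.45) = 3.22 dB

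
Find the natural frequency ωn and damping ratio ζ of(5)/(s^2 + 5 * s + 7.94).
Underdamped: complex pole -2.5 + 1.3j. ωn = |pole| = 2.818, ζ = -Re(pole)/ωn = 0.8872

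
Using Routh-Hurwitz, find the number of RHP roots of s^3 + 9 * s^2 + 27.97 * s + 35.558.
Routh array:
s^3: [1, 27.97]; s^2: [9, 35.558]; s^1: [24.0191]; s^0: [35.558]
First column: [1, 9, 24.0191, 35.558]. Sign changes = RHP roots = 0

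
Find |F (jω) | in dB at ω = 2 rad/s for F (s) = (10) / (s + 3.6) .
Substitute s = j*2: F(j2) = 2.12264 - 1.17925j.
|F(j2)| = sqrt(Re² + Im²) = 2.428.
20*log₁₀(2.428) = 7.71 dB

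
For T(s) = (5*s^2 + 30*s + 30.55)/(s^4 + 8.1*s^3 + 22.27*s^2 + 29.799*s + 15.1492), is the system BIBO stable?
Denominator: s^4 + 8.1*s^3 + 22.27*s^2 + 29.799*s + 15.1492 = (s + 1.1)(s + 4.4)(s^2 + 2.6*s + 3.13). Poles: -1.1, -1.3 + 1.2j, -1.3 - 1.2j, -4.4. All Re(p)<0: Yes (stable)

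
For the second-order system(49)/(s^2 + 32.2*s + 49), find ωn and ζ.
Standard form: ωn²/(s²+2ζωn·s+ωn²).
const=49=ωn² → ωn=7, s coeff=32.2=2ζωn → ζ=2.3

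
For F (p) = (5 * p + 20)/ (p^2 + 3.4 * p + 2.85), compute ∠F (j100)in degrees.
Substitute p = j*100: F(j100) = -0.000299255 - 0.0500244j.
∠F(j100) = atan2(Im, Re) = atan2(-0.0500244, -0.000299255) = -90.34°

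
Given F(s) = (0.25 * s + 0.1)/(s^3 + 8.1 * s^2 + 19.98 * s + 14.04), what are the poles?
Set denominator = 0: s^3 + 8.1*s^2 + 19.98*s + 14.04 = (s + 1.2)(s + 3)(s + 3.9) = 0 → Poles: -1.2, -3, -3.9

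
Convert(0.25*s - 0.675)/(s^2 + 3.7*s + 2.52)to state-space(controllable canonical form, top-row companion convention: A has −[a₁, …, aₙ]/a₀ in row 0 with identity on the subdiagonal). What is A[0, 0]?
Reachable canonical form for den = s^2 + 3.7*s + 2.52: top row of A = -[a₁,a₂,...,aₙ]/a₀, ones on the subdiagonal, zeros elsewhere.
A = [[-3.7, -2.52], [1, 0]].
A[0,0] = -3.7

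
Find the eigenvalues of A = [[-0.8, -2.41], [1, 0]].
Eigenvalues solve det(λI - A) = 0.
Characteristic polynomial: λ^2 + 0.8*λ + 2.41 = 0.
Roots: -0.4 + 1.5j, -0.4 - 1.5j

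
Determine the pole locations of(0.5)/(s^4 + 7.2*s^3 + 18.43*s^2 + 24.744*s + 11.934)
Set denominator = 0: s^4 + 7.2*s^3 + 18.43*s^2 + 24.744*s + 11.934 = (s + 0.9)(s + 3.9)(s^2 + 2.4*s + 3.4) = 0 → Poles: -0.9, -1.2 + 1.4j, -1.2 - 1.4j, -3.9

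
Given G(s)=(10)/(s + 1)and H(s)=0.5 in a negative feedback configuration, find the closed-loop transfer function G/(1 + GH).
Closed-loop T = G/(1+GH).
Numerator: G_num * H_den = 10.
Denominator: G_den * H_den + G_num * H_num = (s + 1) + (5) = s + 6.
T(s) = (10)/(s + 6)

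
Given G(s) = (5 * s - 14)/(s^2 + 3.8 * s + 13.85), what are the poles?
Set denominator = 0: s^2 + 3.8*s + 13.85 = 0 → Poles: -1.9 + 3.2j, -1.9 - 3.2j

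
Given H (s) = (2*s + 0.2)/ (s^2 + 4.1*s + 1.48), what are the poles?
Set denominator = 0: s^2 + 4.1*s + 1.48 = (s + 0.4)(s + 3.7) = 0 → Poles: -0.4, -3.7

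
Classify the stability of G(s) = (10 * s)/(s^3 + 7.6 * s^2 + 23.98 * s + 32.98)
Denominator: s^3 + 7.6*s^2 + 23.98*s + 32.98 = (s + 3.4)(s^2 + 4.2*s + 9.7). Poles: -2.1 + 2.3j, -2.1 - 2.3j, -3.4. Stable (all poles in LHP)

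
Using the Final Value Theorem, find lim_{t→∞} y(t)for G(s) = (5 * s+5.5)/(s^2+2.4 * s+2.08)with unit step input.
FVT: lim_{t→∞} y(t) = lim_{s→0} s*Y(s) where Y(s) = G(s)/s.
= lim_{s→0} G(s) = G(0) = num(0)/den(0) = 5.5/2.08 = 2.644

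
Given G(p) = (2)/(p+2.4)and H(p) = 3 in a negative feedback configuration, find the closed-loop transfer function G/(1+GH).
Closed-loop T = G/(1+GH).
Numerator: G_num * H_den = 2.
Denominator: G_den * H_den + G_num * H_num = (p + 2.4) + (6) = p + 8.4.
T(p) = (2)/(p + 8.4)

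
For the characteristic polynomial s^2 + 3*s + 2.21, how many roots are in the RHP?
s^2 + 3*s + 2.21 = (s + 1.3)(s + 1.7). Poles: -1.3, -1.7. RHP poles (Re>0): 0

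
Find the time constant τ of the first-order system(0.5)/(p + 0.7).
First-order system: τ = -1/pole. Pole = -0.7. τ = -1/(-0.7) = 1.429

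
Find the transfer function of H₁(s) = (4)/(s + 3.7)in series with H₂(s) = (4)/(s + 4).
Series: H = H₁ · H₂ = (n₁·n₂)/(d₁·d₂).
Num: n₁·n₂ = 16. Den: d₁·d₂ = s^2 + 7.7*s + 14.8.
H(s) = (16)/(s^2 + 7.7*s + 14.8)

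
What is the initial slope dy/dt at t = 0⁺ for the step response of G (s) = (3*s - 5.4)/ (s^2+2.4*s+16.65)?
IVT: y'(0⁺) = lim_{s→∞} s²·Y(s) = lim_{s→∞} s·G(s).
deg(num) = 1, deg(den) = 2, relative degree = 1, so s·G(s) → (leading num)/(leading den) = 3/1 = 3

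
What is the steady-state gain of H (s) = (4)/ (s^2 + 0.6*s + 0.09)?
DC gain = H(0) = num(0)/den(0) = 4/0.09 = 44.44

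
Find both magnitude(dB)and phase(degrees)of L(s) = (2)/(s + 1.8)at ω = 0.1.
Substitute s = j*0.1: L(j0.1) = 1.10769 - 0.0615385j.
|L| = 20*log₁₀(sqrt(Re²+Im²)) = 0.90 dB.
∠L = atan2(Im, Re) = -3.18°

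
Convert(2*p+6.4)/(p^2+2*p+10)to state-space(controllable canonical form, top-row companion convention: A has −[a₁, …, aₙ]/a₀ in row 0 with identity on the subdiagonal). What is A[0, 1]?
Reachable canonical form for den = p^2 + 2*p + 10: top row of A = -[a₁,a₂,...,aₙ]/a₀, ones on the subdiagonal, zeros elsewhere.
A = [[-2, -10], [1, 0]].
A[0,1] = -10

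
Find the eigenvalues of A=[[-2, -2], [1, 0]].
Eigenvalues solve det(λI - A) = 0.
Characteristic polynomial: λ^2 + 2*λ + 2 = 0.
Roots: -1 + 1j, -1 - 1j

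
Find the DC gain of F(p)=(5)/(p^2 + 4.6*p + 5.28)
DC gain = F(0) = num(0)/den(0) = 5/5.28 = 0.947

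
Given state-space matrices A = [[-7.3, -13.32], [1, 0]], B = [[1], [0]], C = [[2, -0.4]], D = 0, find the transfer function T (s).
T(s) = C(sI - A)⁻¹B + D.
Characteristic polynomial det(sI - A) = s^2 + 7.3*s + 13.32.
Numerator from C·adj(sI-A)·B + D·det(sI-A) = 2*s - 0.4.
T(s) = (2*s - 0.4)/(s^2 + 7.3*s + 13.32)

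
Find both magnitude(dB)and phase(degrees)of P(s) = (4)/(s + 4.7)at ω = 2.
Substitute s = j*2: P(j2) = 0.720583 - 0.306631j.
|P| = 20*log₁₀(sqrt(Re²+Im²)) = -2.12 dB.
∠P = atan2(Im, Re) = -23.05°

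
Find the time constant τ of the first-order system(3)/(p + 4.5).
First-order system: τ = -1/pole. Pole = -4.5. τ = -1/(-4.5) = 0.2222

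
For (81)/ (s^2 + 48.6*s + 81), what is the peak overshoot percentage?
Standard form: ωn²/(s²+2ζωn·s+ωn²) → ωn = 9, ζ = 2.7.
ζ ≥ 1, so the response is non-oscillatory: peak overshoot = 0%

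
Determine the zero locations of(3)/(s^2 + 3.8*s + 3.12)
Numerator is a nonzero constant (3) → Zeros: none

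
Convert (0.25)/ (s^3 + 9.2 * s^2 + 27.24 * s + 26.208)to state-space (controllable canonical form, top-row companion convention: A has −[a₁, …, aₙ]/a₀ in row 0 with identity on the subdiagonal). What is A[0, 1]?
Reachable canonical form for den = s^3 + 9.2*s^2 + 27.24*s + 26.208: top row of A = -[a₁,a₂,...,aₙ]/a₀, ones on the subdiagonal, zeros elsewhere.
A = [[-9.2, -27.24, -26.208], [1, 0, 0], [0, 1, 0]].
A[0,1] = -27.24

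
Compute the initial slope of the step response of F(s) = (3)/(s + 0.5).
IVT: y'(0⁺) = lim_{s→∞} s²·Y(s) = lim_{s→∞} s·F(s).
deg(num) = 0, deg(den) = 1, relative degree = 1, so s·F(s) → (leading num)/(leading den) = 3/1 = 3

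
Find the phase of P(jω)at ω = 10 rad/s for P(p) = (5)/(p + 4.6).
Substitute p = j*10: P(j10) = 0.189832 - 0.412677j.
∠P(j10) = atan2(Im, Re) = atan2(-0.412677, 0.189832) = -65.30°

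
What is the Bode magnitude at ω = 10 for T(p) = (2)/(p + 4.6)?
Substitute p = j*10: T(j10) = 0.0759327 - 0.165071j.
|T(j10)| = sqrt(Re² + Im²) = 0.1817.
20*log₁₀(0.1817) = -14.81 dB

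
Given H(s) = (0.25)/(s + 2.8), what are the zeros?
Numerator is a nonzero constant (0.25) → Zeros: none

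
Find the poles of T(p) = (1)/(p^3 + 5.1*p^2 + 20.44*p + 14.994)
Set denominator = 0: p^3 + 5.1*p^2 + 20.44*p + 14.994 = (p + 0.9)(p^2 + 4.2*p + 16.66) = 0 → Poles: -0.9, -2.1 + 3.5j, -2.1 - 3.5j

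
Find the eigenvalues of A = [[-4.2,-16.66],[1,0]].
Eigenvalues solve det(λI - A) = 0.
Characteristic polynomial: λ^2 + 4.2*λ + 16.66 = 0.
Roots: -2.1 + 3.5j, -2.1 - 3.5j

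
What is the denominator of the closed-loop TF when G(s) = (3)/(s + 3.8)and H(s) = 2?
Characteristic poly = G_den * H_den + G_num * H_num = (s + 3.8) + (6) = s + 9.8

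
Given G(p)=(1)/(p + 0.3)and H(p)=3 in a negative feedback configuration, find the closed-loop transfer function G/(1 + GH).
Closed-loop T = G/(1+GH).
Numerator: G_num * H_den = 1.
Denominator: G_den * H_den + G_num * H_num = (p + 0.3) + (3) = p + 3.3.
T(p) = (1)/(p + 3.3)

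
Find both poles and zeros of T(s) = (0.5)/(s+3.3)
Set denominator = 0: s + 3.3 = 0 → Poles: -3.3
Numerator is a nonzero constant (0.5) → Zeros: none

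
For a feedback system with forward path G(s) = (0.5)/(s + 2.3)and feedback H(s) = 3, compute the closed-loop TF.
Closed-loop T = G/(1+GH).
Numerator: G_num * H_den = 0.5.
Denominator: G_den * H_den + G_num * H_num = (s + 2.3) + (1.5) = s + 3.8.
T(s) = (0.5)/(s + 3.8)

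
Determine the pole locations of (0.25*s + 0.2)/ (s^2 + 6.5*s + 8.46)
Set denominator = 0: s^2 + 6.5*s + 8.46 = (s + 4.7)(s + 1.8) = 0 → Poles: -1.8, -4.7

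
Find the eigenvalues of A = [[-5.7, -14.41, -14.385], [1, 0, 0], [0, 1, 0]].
Eigenvalues solve det(λI - A) = 0.
Characteristic polynomial: λ^3 + 5.7*λ^2 + 14.41*λ + 14.385 = 0.
Factor: (λ + 2.1)(λ^2 + 3.6*λ + 6.85) = 0.
Roots: -1.8 + 1.9j, -1.8 - 1.9j, -2.1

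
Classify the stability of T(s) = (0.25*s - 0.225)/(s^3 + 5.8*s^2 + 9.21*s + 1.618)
Denominator: s^3 + 5.8*s^2 + 9.21*s + 1.618 = (s + 0.2)(s^2 + 5.6*s + 8.09). Poles: -0.2, -2.8 + 0.5j, -2.8 - 0.5j. Stable (all poles in LHP)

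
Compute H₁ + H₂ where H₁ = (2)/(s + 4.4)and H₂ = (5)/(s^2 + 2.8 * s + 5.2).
Parallel: H = H₁ + H₂ = (n₁·d₂ + n₂·d₁)/(d₁·d₂).
n₁·d₂ = 2*s^2 + 5.6*s + 10.4. n₂·d₁ = 5*s + 22. Sum = 2*s^2 + 10.6*s + 32.4. d₁·d₂ = s^3 + 7.2*s^2 + 17.52*s + 22.88.
H(s) = (2*s^2 + 10.6*s + 32.4)/(s^3 + 7.2*s^2 + 17.52*s + 22.88)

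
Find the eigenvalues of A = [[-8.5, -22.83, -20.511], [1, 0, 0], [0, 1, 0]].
Eigenvalues solve det(λI - A) = 0.
Characteristic polynomial: λ^3 + 8.5*λ^2 + 22.83*λ + 20.511 = 0.
Factor: (λ + 4.3)(λ^2 + 4.2*λ + 4.77) = 0.
Roots: -2.1 + 0.6j, -2.1 - 0.6j, -4.3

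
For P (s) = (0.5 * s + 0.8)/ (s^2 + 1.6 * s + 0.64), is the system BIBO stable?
Denominator: s^2 + 1.6*s + 0.64 = (s + 0.8)(s + 0.8). Poles: -0.8, -0.8. All Re(p)<0: Yes (stable)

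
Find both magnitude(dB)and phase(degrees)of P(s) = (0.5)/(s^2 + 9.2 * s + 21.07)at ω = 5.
Substitute s = j*5: P(j5) = -0.00092191 - 0.0107908j.
|P| = 20*log₁₀(sqrt(Re²+Im²)) = -39.31 dB.
∠P = atan2(Im, Re) = -94.88°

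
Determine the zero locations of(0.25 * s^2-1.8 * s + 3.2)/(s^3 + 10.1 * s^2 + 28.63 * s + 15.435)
Set numerator = 0: 0.25*s^2 - 1.8*s + 3.2 = 0.25*(s - 4)(s - 3.2) = 0 → Zeros: 3.2, 4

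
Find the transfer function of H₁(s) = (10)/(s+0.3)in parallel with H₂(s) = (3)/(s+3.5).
Parallel: H = H₁ + H₂ = (n₁·d₂ + n₂·d₁)/(d₁·d₂).
n₁·d₂ = 10*s + 35. n₂·d₁ = 3*s + 0.9. Sum = 13*s + 35.9. d₁·d₂ = s^2 + 3.8*s + 1.05.
H(s) = (13*s + 35.9)/(s^2 + 3.8*s + 1.05)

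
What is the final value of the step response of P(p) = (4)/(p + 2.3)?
FVT: lim_{t→∞} y(t) = lim_{p→0} p*Y(p) where Y(p) = P(p)/p.
= lim_{p→0} P(p) = P(0) = num(0)/den(0) = 4/2.3 = 1.739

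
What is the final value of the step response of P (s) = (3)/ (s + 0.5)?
FVT: lim_{t→∞} y(t) = lim_{s→0} s*Y(s) where Y(s) = P(s)/s.
= lim_{s→0} P(s) = P(0) = num(0)/den(0) = 3/0.5 = 6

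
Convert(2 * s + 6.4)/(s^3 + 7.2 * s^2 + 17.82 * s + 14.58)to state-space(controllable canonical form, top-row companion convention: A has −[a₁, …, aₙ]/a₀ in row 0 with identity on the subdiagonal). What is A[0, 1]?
Reachable canonical form for den = s^3 + 7.2*s^2 + 17.82*s + 14.58: top row of A = -[a₁,a₂,...,aₙ]/a₀, ones on the subdiagonal, zeros elsewhere.
A = [[-7.2, -17.82, -14.58], [1, 0, 0], [0, 1, 0]].
A[0,1] = -17.82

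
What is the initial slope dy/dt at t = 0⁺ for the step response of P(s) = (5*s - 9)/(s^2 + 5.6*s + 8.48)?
IVT: y'(0⁺) = lim_{s→∞} s²·Y(s) = lim_{s→∞} s·P(s).
deg(num) = 1, deg(den) = 2, relative degree = 1, so s·P(s) → (leading num)/(leading den) = 5/1 = 5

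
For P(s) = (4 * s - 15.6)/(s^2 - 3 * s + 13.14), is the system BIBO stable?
Denominator: s^2 - 3*s + 13.14. Poles: 1.5 + 3.3j, 1.5 - 3.3j. All Re(p)<0: No (unstable)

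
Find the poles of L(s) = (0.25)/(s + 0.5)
Set denominator = 0: s + 0.5 = 0 → Poles: -0.5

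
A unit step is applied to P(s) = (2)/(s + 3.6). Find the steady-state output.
FVT: lim_{t→∞} y(t) = lim_{s→0} s*Y(s) where Y(s) = P(s)/s.
= lim_{s→0} P(s) = P(0) = num(0)/den(0) = 2/3.6 = 0.5556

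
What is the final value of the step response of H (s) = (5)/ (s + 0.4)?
FVT: lim_{t→∞} y(t) = lim_{s→0} s*Y(s) where Y(s) = H(s)/s.
= lim_{s→0} H(s) = H(0) = num(0)/den(0) = 5/0.4 = 12.5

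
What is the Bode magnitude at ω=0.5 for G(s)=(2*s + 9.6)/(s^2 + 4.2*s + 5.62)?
Substitute s = j*0.5: G(j0.5) = 1.61374 - 0.444854j.
|G(j0.5)| = sqrt(Re² + Im²) = 1.674.
20*log₁₀(1.674) = 4.47 dB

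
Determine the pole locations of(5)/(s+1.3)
Set denominator = 0: s + 1.3 = 0 → Poles: -1.3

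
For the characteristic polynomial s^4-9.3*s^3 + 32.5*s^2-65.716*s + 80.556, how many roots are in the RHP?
s^4 - 9.3*s^3 + 32.5*s^2 - 65.716*s + 80.556 = (s - 3.5)(s - 4.2)(s^2 - 1.6*s + 5.48). Poles: 0.8 + 2.2j, 0.8 - 2.2j, 3.5, 4.2. RHP poles (Re>0): 4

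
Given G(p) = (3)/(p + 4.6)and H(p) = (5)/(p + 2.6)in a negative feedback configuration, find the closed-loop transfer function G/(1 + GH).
Closed-loop T = G/(1+GH).
Numerator: G_num * H_den = 3*p + 7.8.
Denominator: G_den * H_den + G_num * H_num = (p^2 + 7.2*p + 11.96) + (15) = p^2 + 7.2*p + 26.96.
T(p) = (3*p + 7.8)/(p^2 + 7.2*p + 26.96)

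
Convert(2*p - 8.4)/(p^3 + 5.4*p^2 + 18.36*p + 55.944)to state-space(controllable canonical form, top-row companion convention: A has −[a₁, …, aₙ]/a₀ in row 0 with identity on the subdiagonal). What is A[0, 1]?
Reachable canonical form for den = p^3 + 5.4*p^2 + 18.36*p + 55.944: top row of A = -[a₁,a₂,...,aₙ]/a₀, ones on the subdiagonal, zeros elsewhere.
A = [[-5.4, -18.36, -55.944], [1, 0, 0], [0, 1, 0]].
A[0,1] = -18.36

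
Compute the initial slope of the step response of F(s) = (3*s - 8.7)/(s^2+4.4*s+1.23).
IVT: y'(0⁺) = lim_{s→∞} s²·Y(s) = lim_{s→∞} s·F(s).
deg(num) = 1, deg(den) = 2, relative degree = 1, so s·F(s) → (leading num)/(leading den) = 3/1 = 3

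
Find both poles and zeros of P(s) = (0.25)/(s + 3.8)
Set denominator = 0: s + 3.8 = 0 → Poles: -3.8
Numerator is a nonzero constant (0.25) → Zeros: none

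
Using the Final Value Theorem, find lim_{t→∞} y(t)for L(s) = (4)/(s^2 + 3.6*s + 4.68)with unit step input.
FVT: lim_{t→∞} y(t) = lim_{s→0} s*Y(s) where Y(s) = L(s)/s.
= lim_{s→0} L(s) = L(0) = num(0)/den(0) = 4/4.68 = 0.8547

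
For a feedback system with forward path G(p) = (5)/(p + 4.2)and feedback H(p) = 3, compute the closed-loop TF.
Closed-loop T = G/(1+GH).
Numerator: G_num * H_den = 5.
Denominator: G_den * H_den + G_num * H_num = (p + 4.2) + (15) = p + 19.2.
T(p) = (5)/(p + 19.2)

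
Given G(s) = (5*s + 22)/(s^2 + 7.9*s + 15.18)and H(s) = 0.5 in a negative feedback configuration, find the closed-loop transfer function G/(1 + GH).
Closed-loop T = G/(1+GH).
Numerator: G_num * H_den = 5*s + 22.
Denominator: G_den * H_den + G_num * H_num = (s^2 + 7.9*s + 15.18) + (2.5*s + 11) = s^2 + 10.4*s + 26.18.
T(s) = (5*s + 22)/(s^2 + 10.4*s + 26.18)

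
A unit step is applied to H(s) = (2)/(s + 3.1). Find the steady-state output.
FVT: lim_{t→∞} y(t) = lim_{s→0} s*Y(s) where Y(s) = H(s)/s.
= lim_{s→0} H(s) = H(0) = num(0)/den(0) = 2/3.1 = 0.6452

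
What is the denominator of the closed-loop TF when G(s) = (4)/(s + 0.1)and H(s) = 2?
Characteristic poly = G_den * H_den + G_num * H_num = (s + 0.1) + (8) = s + 8.1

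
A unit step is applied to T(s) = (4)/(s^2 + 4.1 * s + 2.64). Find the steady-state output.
FVT: lim_{t→∞} y(t) = lim_{s→0} s*Y(s) where Y(s) = T(s)/s.
= lim_{s→0} T(s) = T(0) = num(0)/den(0) = 4/2.64 = 1.515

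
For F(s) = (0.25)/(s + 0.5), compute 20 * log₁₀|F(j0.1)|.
Substitute s = j*0.1: F(j0.1) = 0.480769 - 0.0961538j.
|F(j0.1)| = sqrt(Re² + Im²) = 0.4903.
20*log₁₀(0.4903) = -6.19 dB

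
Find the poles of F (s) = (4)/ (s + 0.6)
Set denominator = 0: s + 0.6 = 0 → Poles: -0.6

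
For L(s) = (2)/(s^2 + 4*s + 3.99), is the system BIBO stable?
Denominator: s^2 + 4*s + 3.99 = (s + 1.9)(s + 2.1). Poles: -1.9, -2.1. All Re(p)<0: Yes (stable)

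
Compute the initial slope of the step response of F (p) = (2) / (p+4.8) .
IVT: y'(0⁺) = lim_{p→∞} p²·Y(p) = lim_{p→∞} p·F(p).
deg(num) = 0, deg(den) = 1, relative degree = 1, so p·F(p) → (leading num)/(leading den) = 2/1 = 2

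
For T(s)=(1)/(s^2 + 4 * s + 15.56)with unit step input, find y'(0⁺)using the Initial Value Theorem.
IVT: y'(0⁺) = lim_{s→∞} s²·Y(s) = lim_{s→∞} s·T(s).
deg(num) = 0, deg(den) = 2, relative degree = 2 ≥ 2, so s·T(s) → 0. Initial slope = 0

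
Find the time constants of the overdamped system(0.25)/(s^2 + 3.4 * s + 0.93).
Overdamped: real poles at -0.3, -3.1. τ = -1/pole → τ₁ = 3.333, τ₂ = 0.3226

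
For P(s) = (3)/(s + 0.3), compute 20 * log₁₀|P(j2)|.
Substitute s = j*2: P(j2) = 0.220049 - 1.46699j.
|P(j2)| = sqrt(Re² + Im²) = 1.483.
20*log₁₀(1.483) = 3.43 dB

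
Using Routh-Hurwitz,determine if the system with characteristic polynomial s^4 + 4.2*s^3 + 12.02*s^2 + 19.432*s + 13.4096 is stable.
Routh array:
s^4: [1, 12.02, 13.4096]; s^3: [4.2, 19.432]; s^2: [7.39333, 13.4096]; s^1: [11.8143]; s^0: [13.4096]
First column: [1, 4.2, 7.39333, 11.8143, 13.4096]. Sign changes = 0.
Yes, stable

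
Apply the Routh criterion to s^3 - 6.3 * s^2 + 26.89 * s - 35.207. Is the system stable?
Routh array:
s^3: [1, 26.89]; s^2: [-6.3, -35.207]; s^1: [21.3016]; s^0: [-35.207]
First column: [1, -6.3, 21.3016, -35.207]. Sign changes = 3.
No, unstable (3 RHP root(s))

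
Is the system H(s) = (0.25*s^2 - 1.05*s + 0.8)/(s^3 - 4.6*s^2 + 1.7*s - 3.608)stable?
Denominator: s^3 - 4.6*s^2 + 1.7*s - 3.608 = (s - 4.4)(s^2 - 0.2*s + 0.82). Poles: 0.1 + 0.9j, 0.1 - 0.9j, 4.4. All Re(p)<0: No (unstable)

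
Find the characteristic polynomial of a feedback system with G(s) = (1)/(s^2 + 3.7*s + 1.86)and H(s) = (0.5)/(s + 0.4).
Characteristic poly = G_den * H_den + G_num * H_num = (s^3 + 4.1*s^2 + 3.34*s + 0.744) + (0.5) = s^3 + 4.1*s^2 + 3.34*s + 1.244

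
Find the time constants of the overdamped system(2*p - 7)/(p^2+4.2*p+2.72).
Overdamped: real poles at -3.4, -0.8. τ = -1/pole → τ₁ = 0.2941, τ₂ = 1.25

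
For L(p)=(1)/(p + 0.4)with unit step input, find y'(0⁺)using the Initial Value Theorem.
IVT: y'(0⁺) = lim_{p→∞} p²·Y(p) = lim_{p→∞} p·L(p).
deg(num) = 0, deg(den) = 1, relative degree = 1, so p·L(p) → (leading num)/(leading den) = 1/1 = 1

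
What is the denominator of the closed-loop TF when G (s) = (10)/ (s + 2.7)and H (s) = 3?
Characteristic poly = G_den * H_den + G_num * H_num = (s + 2.7) + (30) = s + 32.7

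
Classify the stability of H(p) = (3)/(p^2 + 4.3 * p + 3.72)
Denominator: p^2 + 4.3*p + 3.72 = (p + 3.1)(p + 1.2). Poles: -1.2, -3.1. Stable (all poles in LHP)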